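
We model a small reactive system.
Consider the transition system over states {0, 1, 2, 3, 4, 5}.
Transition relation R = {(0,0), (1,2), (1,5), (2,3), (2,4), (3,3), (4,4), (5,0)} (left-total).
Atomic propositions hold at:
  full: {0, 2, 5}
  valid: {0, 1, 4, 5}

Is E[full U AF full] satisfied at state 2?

AF full: least fixpoint, start Z0 = {0, 2, 5}, add states with every successor in Z. Z1 = {0, 1, 2, 5}; fixed.
Sat(AF full) = {0, 1, 2, 5}
E[full U AF full]: least fixpoint, start Z0 = Sat(AF full) = {0, 1, 2, 5}, add states in Sat(full) with some successor in Z. Already a fixed point.
Sat(E[full U AF full]) = {0, 1, 2, 5}
2 ∈ Sat(E[full U AF full]) = {0, 1, 2, 5}, so the formula holds at 2.

Yes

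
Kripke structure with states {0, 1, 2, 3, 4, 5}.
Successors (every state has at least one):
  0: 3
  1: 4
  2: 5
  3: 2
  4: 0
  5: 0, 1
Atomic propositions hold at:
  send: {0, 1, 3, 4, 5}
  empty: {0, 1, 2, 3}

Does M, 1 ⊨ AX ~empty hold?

Yes

Sat(~empty) = {4, 5}
Sat(AX ~empty) = {s : every successor in {4, 5}} = {1, 2}
1 ∈ Sat(AX ~empty) = {1, 2}, so the formula holds at 1.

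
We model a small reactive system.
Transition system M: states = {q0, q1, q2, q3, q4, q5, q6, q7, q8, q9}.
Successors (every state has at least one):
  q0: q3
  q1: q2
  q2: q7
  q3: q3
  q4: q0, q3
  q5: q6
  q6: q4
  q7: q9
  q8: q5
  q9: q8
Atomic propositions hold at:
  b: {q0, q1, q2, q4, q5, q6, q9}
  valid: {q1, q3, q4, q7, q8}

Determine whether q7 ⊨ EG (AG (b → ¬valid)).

No

Sat(¬valid) = {q0, q2, q5, q6, q9}
Sat(b → ¬valid) = {q0, q2, q3, q5, q6, q7, q8, q9}
AG (b → ¬valid): greatest fixpoint, start Z0 = {q0, q2, q3, q5, q6, q7, q8, q9}, keep only states in Sat with every successor in Z. Z1 = {q0, q2, q3, q5, q7, q8, q9}; Z2 = {q0, q2, q3, q7, q8, q9}; Z3 = {q0, q2, q3, q7, q9}; Z4 = {q0, q2, q3, q7}; Z5 = {q0, q2, q3}; Z6 = {q0, q3}; fixed.
Sat(AG (b → ¬valid)) = {q0, q3}
EG (AG (b → ¬valid)): greatest fixpoint, start Z0 = {q0, q3}, keep only states in Sat with some successor in Z. Already a fixed point.
Sat(EG (AG (b → ¬valid))) = {q0, q3}
q7 ∉ Sat(EG (AG (b → ¬valid))) = {q0, q3}, so the formula does not hold at q7.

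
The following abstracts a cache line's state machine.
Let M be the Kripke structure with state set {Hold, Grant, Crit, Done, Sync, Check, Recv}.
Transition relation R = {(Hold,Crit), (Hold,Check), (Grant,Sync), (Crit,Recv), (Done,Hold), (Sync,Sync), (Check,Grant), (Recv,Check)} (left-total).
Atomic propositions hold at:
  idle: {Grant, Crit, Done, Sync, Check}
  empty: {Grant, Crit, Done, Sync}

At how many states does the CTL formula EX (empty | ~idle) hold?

Sat(~idle) = {Hold, Recv}
Sat(empty | ~idle) = {Hold, Grant, Crit, Done, Sync, Recv}
Sat(EX (empty | ~idle)) = {s : some successor in {Hold, Grant, Crit, Done, Sync, Recv}} = {Hold, Grant, Crit, Done, Sync, Check}
|Sat(EX (empty | ~idle))| = |{Hold, Grant, Crit, Done, Sync, Check}| = 6.

6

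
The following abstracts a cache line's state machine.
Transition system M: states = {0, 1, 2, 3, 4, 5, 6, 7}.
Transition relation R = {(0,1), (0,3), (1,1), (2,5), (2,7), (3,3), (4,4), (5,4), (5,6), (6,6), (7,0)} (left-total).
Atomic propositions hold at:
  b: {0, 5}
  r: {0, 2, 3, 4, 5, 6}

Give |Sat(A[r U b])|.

A[r U b]: least fixpoint, start Z0 = Sat(b) = {0, 5}, add states in Sat(r) with every successor in Z. Already a fixed point.
Sat(A[r U b]) = {0, 5}
|Sat(A[r U b])| = |{0, 5}| = 2.

2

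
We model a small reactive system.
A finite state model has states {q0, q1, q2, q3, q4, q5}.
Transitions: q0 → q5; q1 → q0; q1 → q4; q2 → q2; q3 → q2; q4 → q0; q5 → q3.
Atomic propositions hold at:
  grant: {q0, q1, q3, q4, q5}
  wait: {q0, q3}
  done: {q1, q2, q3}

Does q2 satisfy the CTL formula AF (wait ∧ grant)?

No

Sat(wait ∧ grant) = {q0, q3}
AF (wait ∧ grant): least fixpoint, start Z0 = {q0, q3}, add states with every successor in Z. Z1 = {q0, q3, q4, q5}; Z2 = {q0, q1, q3, q4, q5}; fixed.
Sat(AF (wait ∧ grant)) = {q0, q1, q3, q4, q5}
q2 ∉ Sat(AF (wait ∧ grant)) = {q0, q1, q3, q4, q5}, so the formula does not hold at q2.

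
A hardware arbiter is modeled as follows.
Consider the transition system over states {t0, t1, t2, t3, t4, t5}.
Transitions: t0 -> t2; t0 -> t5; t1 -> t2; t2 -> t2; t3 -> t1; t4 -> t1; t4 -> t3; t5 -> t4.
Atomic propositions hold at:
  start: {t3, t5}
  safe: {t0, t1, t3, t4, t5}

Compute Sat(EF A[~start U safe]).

Sat(~start) = {t0, t1, t2, t4}
A[~start U safe]: least fixpoint, start Z0 = Sat(safe) = {t0, t1, t3, t4, t5}, add states in Sat(~start) with every successor in Z. Already a fixed point.
Sat(A[~start U safe]) = {t0, t1, t3, t4, t5}
EF A[~start U safe]: least fixpoint, start Z0 = {t0, t1, t3, t4, t5}, add states with some successor in Z. Already a fixed point.
Sat(EF A[~start U safe]) = {t0, t1, t3, t4, t5}

{t0, t1, t3, t4, t5}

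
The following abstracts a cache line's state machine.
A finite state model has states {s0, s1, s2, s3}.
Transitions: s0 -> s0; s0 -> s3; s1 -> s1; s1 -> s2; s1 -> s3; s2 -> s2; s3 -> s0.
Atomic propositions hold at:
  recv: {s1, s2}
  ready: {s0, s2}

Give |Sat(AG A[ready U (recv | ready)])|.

1

Sat(recv | ready) = {s0, s1, s2}
A[ready U (recv | ready)]: least fixpoint, start Z0 = Sat((recv | ready)) = {s0, s1, s2}, add states in Sat(ready) with every successor in Z. Already a fixed point.
Sat(A[ready U (recv | ready)]) = {s0, s1, s2}
AG A[ready U (recv | ready)]: greatest fixpoint, start Z0 = {s0, s1, s2}, keep only states in Sat with every successor in Z. Z1 = {s2}; fixed.
Sat(AG A[ready U (recv | ready)]) = {s2}
|Sat(AG A[ready U (recv | ready)])| = |{s2}| = 1.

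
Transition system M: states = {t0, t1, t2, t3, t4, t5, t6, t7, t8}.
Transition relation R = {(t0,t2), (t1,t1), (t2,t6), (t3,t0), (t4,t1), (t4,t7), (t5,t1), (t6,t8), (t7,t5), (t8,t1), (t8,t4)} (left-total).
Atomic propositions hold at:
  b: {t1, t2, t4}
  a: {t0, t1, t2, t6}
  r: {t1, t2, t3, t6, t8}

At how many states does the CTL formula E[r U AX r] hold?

7

Sat(AX r) = {s : every successor in {t1, t2, t3, t6, t8}} = {t0, t1, t2, t5, t6}
E[r U AX r]: least fixpoint, start Z0 = Sat(AX r) = {t0, t1, t2, t5, t6}, add states in Sat(r) with some successor in Z. Z1 = {t0, t1, t2, t3, t5, t6, t8}; fixed.
Sat(E[r U AX r]) = {t0, t1, t2, t3, t5, t6, t8}
|Sat(E[r U AX r])| = |{t0, t1, t2, t3, t5, t6, t8}| = 7.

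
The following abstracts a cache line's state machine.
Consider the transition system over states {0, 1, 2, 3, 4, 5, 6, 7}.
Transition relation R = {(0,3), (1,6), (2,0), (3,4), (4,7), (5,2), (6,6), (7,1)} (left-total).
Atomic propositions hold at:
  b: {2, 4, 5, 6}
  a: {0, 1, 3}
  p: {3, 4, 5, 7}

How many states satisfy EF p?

EF p: least fixpoint, start Z0 = {3, 4, 5, 7}, add states with some successor in Z. Z1 = {0, 3, 4, 5, 7}; Z2 = {0, 2, 3, 4, 5, 7}; fixed.
Sat(EF p) = {0, 2, 3, 4, 5, 7}
|Sat(EF p)| = |{0, 2, 3, 4, 5, 7}| = 6.

6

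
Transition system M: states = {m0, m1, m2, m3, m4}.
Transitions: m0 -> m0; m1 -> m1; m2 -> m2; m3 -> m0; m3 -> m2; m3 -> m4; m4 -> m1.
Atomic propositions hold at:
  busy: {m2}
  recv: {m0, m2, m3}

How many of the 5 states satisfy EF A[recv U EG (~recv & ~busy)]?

Sat(~recv) = {m1, m4}
Sat(~busy) = {m0, m1, m3, m4}
Sat(~recv & ~busy) = {m1, m4}
EG (~recv & ~busy): greatest fixpoint, start Z0 = {m1, m4}, keep only states in Sat with some successor in Z. Already a fixed point.
Sat(EG (~recv & ~busy)) = {m1, m4}
A[recv U EG (~recv & ~busy)]: least fixpoint, start Z0 = Sat(EG (~recv & ~busy)) = {m1, m4}, add states in Sat(recv) with every successor in Z. Already a fixed point.
Sat(A[recv U EG (~recv & ~busy)]) = {m1, m4}
EF A[recv U EG (~recv & ~busy)]: least fixpoint, start Z0 = {m1, m4}, add states with some successor in Z. Z1 = {m1, m3, m4}; fixed.
Sat(EF A[recv U EG (~recv & ~busy)]) = {m1, m3, m4}
|Sat(EF A[recv U EG (~recv & ~busy)])| = |{m1, m3, m4}| = 3.

3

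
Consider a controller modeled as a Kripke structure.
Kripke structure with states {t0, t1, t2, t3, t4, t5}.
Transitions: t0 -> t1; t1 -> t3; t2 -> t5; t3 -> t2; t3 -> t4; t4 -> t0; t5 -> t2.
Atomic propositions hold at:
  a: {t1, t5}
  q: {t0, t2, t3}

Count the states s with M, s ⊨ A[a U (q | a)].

5

Sat(q | a) = {t0, t1, t2, t3, t5}
A[a U (q | a)]: least fixpoint, start Z0 = Sat((q | a)) = {t0, t1, t2, t3, t5}, add states in Sat(a) with every successor in Z. Already a fixed point.
Sat(A[a U (q | a)]) = {t0, t1, t2, t3, t5}
|Sat(A[a U (q | a)])| = |{t0, t1, t2, t3, t5}| = 5.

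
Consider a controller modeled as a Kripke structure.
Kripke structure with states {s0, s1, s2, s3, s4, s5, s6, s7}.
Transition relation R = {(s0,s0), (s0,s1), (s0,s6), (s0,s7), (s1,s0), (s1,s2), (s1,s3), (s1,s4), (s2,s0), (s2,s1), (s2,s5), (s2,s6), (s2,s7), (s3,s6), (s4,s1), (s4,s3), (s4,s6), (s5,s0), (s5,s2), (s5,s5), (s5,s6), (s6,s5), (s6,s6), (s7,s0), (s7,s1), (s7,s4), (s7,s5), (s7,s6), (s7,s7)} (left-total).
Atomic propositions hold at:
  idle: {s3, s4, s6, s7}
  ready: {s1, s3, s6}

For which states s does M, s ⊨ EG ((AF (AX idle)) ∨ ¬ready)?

Sat(AX idle) = {s : every successor in {s3, s4, s6, s7}} = {s3}
AF (AX idle): least fixpoint, start Z0 = {s3}, add states with every successor in Z. Already a fixed point.
Sat(AF (AX idle)) = {s3}
Sat(¬ready) = {s0, s2, s4, s5, s7}
Sat((AF (AX idle)) ∨ ¬ready) = {s0, s2, s3, s4, s5, s7}
EG ((AF (AX idle)) ∨ ¬ready): greatest fixpoint, start Z0 = {s0, s2, s3, s4, s5, s7}, keep only states in Sat with some successor in Z. Z1 = {s0, s2, s4, s5, s7}; Z2 = {s0, s2, s5, s7}; fixed.
Sat(EG ((AF (AX idle)) ∨ ¬ready)) = {s0, s2, s5, s7}

{s0, s2, s5, s7}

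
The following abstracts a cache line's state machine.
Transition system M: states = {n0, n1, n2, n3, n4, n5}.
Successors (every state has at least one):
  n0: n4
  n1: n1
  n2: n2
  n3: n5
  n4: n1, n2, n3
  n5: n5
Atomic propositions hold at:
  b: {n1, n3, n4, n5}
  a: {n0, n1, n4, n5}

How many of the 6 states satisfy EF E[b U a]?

5

E[b U a]: least fixpoint, start Z0 = Sat(a) = {n0, n1, n4, n5}, add states in Sat(b) with some successor in Z. Z1 = {n0, n1, n3, n4, n5}; fixed.
Sat(E[b U a]) = {n0, n1, n3, n4, n5}
EF E[b U a]: least fixpoint, start Z0 = {n0, n1, n3, n4, n5}, add states with some successor in Z. Already a fixed point.
Sat(EF E[b U a]) = {n0, n1, n3, n4, n5}
|Sat(EF E[b U a])| = |{n0, n1, n3, n4, n5}| = 5.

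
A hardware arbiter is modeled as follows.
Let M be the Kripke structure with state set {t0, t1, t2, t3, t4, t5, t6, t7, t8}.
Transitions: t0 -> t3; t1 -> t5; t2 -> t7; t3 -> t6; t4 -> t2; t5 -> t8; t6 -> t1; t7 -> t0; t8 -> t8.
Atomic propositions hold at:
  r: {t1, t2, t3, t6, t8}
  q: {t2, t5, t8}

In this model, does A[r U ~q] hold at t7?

Yes

Sat(~q) = {t0, t1, t3, t4, t6, t7}
A[r U ~q]: least fixpoint, start Z0 = Sat(~q) = {t0, t1, t3, t4, t6, t7}, add states in Sat(r) with every successor in Z. Z1 = {t0, t1, t2, t3, t4, t6, t7}; fixed.
Sat(A[r U ~q]) = {t0, t1, t2, t3, t4, t6, t7}
t7 ∈ Sat(A[r U ~q]) = {t0, t1, t2, t3, t4, t6, t7}, so the formula holds at t7.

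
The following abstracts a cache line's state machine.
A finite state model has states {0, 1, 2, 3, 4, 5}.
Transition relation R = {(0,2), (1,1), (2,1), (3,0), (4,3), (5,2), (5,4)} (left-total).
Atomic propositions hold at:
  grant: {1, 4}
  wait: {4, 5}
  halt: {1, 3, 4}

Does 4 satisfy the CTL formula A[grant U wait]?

Yes

A[grant U wait]: least fixpoint, start Z0 = Sat(wait) = {4, 5}, add states in Sat(grant) with every successor in Z. Already a fixed point.
Sat(A[grant U wait]) = {4, 5}
4 ∈ Sat(A[grant U wait]) = {4, 5}, so the formula holds at 4.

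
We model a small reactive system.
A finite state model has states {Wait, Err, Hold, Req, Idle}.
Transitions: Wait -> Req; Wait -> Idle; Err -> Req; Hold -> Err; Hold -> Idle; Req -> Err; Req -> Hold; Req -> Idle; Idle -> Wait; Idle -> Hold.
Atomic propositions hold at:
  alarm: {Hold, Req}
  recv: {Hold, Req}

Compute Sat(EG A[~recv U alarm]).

{Err, Hold, Req}

Sat(~recv) = {Wait, Err, Idle}
A[~recv U alarm]: least fixpoint, start Z0 = Sat(alarm) = {Hold, Req}, add states in Sat(~recv) with every successor in Z. Z1 = {Err, Hold, Req}; fixed.
Sat(A[~recv U alarm]) = {Err, Hold, Req}
EG A[~recv U alarm]: greatest fixpoint, start Z0 = {Err, Hold, Req}, keep only states in Sat with some successor in Z. Already a fixed point.
Sat(EG A[~recv U alarm]) = {Err, Hold, Req}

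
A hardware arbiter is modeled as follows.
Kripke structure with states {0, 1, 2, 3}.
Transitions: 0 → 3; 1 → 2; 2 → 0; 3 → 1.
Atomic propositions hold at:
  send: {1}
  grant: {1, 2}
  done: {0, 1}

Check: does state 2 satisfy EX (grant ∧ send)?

No

Sat(grant ∧ send) = {1}
Sat(EX (grant ∧ send)) = {s : some successor in {1}} = {3}
2 ∉ Sat(EX (grant ∧ send)) = {3}, so the formula does not hold at 2.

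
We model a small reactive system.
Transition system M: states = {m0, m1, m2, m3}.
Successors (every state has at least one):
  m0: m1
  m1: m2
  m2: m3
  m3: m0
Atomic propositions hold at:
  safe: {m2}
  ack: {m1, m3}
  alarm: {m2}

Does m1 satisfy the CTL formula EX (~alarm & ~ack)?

Sat(~alarm) = {m0, m1, m3}
Sat(~ack) = {m0, m2}
Sat(~alarm & ~ack) = {m0}
Sat(EX (~alarm & ~ack)) = {s : some successor in {m0}} = {m3}
m1 ∉ Sat(EX (~alarm & ~ack)) = {m3}, so the formula does not hold at m1.

No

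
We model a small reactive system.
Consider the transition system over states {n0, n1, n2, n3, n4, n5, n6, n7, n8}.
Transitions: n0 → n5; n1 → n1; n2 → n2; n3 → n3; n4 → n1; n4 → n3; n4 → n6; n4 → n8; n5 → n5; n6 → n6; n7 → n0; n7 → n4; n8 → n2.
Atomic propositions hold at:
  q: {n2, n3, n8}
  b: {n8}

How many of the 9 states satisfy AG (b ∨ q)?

Sat(b ∨ q) = {n2, n3, n8}
AG (b ∨ q): greatest fixpoint, start Z0 = {n2, n3, n8}, keep only states in Sat with every successor in Z. Already a fixed point.
Sat(AG (b ∨ q)) = {n2, n3, n8}
|Sat(AG (b ∨ q))| = |{n2, n3, n8}| = 3.

3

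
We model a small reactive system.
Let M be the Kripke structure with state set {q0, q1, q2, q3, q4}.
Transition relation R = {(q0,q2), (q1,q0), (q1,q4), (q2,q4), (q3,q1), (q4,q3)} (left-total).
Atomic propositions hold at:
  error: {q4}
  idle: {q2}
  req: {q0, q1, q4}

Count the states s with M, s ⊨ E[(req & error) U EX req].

Sat(req & error) = {q4}
Sat(EX req) = {s : some successor in {q0, q1, q4}} = {q1, q2, q3}
E[(req & error) U EX req]: least fixpoint, start Z0 = Sat(EX req) = {q1, q2, q3}, add states in Sat(req & error) with some successor in Z. Z1 = {q1, q2, q3, q4}; fixed.
Sat(E[(req & error) U EX req]) = {q1, q2, q3, q4}
|Sat(E[(req & error) U EX req])| = |{q1, q2, q3, q4}| = 4.

4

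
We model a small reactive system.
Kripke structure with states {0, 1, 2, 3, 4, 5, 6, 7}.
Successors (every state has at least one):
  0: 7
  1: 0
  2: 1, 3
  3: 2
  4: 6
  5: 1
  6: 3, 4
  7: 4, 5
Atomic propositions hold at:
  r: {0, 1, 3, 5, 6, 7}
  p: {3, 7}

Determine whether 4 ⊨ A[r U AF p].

AF p: least fixpoint, start Z0 = {3, 7}, add states with every successor in Z. Z1 = {0, 3, 7}; Z2 = {0, 1, 3, 7}; Z3 = {0, 1, 2, 3, 5, 7}; fixed.
Sat(AF p) = {0, 1, 2, 3, 5, 7}
A[r U AF p]: least fixpoint, start Z0 = Sat(AF p) = {0, 1, 2, 3, 5, 7}, add states in Sat(r) with every successor in Z. Already a fixed point.
Sat(A[r U AF p]) = {0, 1, 2, 3, 5, 7}
4 ∉ Sat(A[r U AF p]) = {0, 1, 2, 3, 5, 7}, so the formula does not hold at 4.

No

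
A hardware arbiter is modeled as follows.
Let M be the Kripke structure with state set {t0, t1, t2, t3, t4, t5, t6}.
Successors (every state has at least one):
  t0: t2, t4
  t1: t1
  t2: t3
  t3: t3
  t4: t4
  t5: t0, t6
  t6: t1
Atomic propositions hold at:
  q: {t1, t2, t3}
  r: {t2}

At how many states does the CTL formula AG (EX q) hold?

Sat(EX q) = {s : some successor in {t1, t2, t3}} = {t0, t1, t2, t3, t6}
AG (EX q): greatest fixpoint, start Z0 = {t0, t1, t2, t3, t6}, keep only states in Sat with every successor in Z. Z1 = {t1, t2, t3, t6}; fixed.
Sat(AG (EX q)) = {t1, t2, t3, t6}
|Sat(AG (EX q))| = |{t1, t2, t3, t6}| = 4.

4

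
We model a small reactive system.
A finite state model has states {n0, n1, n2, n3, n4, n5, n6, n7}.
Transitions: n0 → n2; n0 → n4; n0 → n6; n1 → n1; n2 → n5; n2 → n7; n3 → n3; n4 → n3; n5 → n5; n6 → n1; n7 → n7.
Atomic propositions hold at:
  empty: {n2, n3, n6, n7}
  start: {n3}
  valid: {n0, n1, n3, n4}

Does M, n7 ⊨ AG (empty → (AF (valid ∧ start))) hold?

No

Sat(valid ∧ start) = {n3}
AF (valid ∧ start): least fixpoint, start Z0 = {n3}, add states with every successor in Z. Z1 = {n3, n4}; fixed.
Sat(AF (valid ∧ start)) = {n3, n4}
Sat(empty → (AF (valid ∧ start))) = {n0, n1, n3, n4, n5}
AG (empty → (AF (valid ∧ start))): greatest fixpoint, start Z0 = {n0, n1, n3, n4, n5}, keep only states in Sat with every successor in Z. Z1 = {n1, n3, n4, n5}; fixed.
Sat(AG (empty → (AF (valid ∧ start)))) = {n1, n3, n4, n5}
n7 ∉ Sat(AG (empty → (AF (valid ∧ start)))) = {n1, n3, n4, n5}, so the formula does not hold at n7.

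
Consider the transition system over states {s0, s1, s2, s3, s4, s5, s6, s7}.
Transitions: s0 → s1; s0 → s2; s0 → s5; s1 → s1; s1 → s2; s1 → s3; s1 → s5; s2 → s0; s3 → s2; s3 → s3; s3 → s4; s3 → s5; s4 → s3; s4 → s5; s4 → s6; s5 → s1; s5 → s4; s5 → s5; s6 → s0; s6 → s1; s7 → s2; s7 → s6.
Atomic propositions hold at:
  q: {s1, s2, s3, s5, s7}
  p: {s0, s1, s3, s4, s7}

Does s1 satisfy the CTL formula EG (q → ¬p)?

No

Sat(¬p) = {s2, s5, s6}
Sat(q → ¬p) = {s0, s2, s4, s5, s6}
EG (q → ¬p): greatest fixpoint, start Z0 = {s0, s2, s4, s5, s6}, keep only states in Sat with some successor in Z. Already a fixed point.
Sat(EG (q → ¬p)) = {s0, s2, s4, s5, s6}
s1 ∉ Sat(EG (q → ¬p)) = {s0, s2, s4, s5, s6}, so the formula does not hold at s1.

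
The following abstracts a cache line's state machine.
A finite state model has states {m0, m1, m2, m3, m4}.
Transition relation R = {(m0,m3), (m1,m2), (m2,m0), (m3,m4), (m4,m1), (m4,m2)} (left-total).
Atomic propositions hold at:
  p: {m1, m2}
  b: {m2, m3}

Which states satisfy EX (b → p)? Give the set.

Sat(b → p) = {m0, m1, m2, m4}
Sat(EX (b → p)) = {s : some successor in {m0, m1, m2, m4}} = {m1, m2, m3, m4}

{m1, m2, m3, m4}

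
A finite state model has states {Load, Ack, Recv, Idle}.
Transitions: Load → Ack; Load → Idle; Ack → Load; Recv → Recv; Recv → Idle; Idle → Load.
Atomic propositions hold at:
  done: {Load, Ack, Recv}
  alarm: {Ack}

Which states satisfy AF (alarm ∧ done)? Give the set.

Sat(alarm ∧ done) = {Ack}
AF (alarm ∧ done): least fixpoint, start Z0 = {Ack}, add states with every successor in Z. Already a fixed point.
Sat(AF (alarm ∧ done)) = {Ack}

{Ack}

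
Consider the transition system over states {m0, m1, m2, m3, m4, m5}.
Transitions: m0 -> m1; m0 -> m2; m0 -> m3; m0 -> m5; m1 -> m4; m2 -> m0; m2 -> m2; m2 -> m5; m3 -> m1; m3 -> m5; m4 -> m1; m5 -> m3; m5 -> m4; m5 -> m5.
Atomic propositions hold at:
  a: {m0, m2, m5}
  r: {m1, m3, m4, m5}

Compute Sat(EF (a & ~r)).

Sat(~r) = {m0, m2}
Sat(a & ~r) = {m0, m2}
EF (a & ~r): least fixpoint, start Z0 = {m0, m2}, add states with some successor in Z. Already a fixed point.
Sat(EF (a & ~r)) = {m0, m2}

{m0, m2}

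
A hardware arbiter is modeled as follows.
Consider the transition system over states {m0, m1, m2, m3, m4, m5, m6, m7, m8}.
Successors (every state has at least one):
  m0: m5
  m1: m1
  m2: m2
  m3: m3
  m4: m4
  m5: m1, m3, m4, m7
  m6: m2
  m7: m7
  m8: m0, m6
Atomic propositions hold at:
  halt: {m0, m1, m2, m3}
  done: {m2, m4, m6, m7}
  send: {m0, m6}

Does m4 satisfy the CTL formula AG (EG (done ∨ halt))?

Yes

Sat(done ∨ halt) = {m0, m1, m2, m3, m4, m6, m7}
EG (done ∨ halt): greatest fixpoint, start Z0 = {m0, m1, m2, m3, m4, m6, m7}, keep only states in Sat with some successor in Z. Z1 = {m1, m2, m3, m4, m6, m7}; fixed.
Sat(EG (done ∨ halt)) = {m1, m2, m3, m4, m6, m7}
AG (EG (done ∨ halt)): greatest fixpoint, start Z0 = {m1, m2, m3, m4, m6, m7}, keep only states in Sat with every successor in Z. Already a fixed point.
Sat(AG (EG (done ∨ halt))) = {m1, m2, m3, m4, m6, m7}
m4 ∈ Sat(AG (EG (done ∨ halt))) = {m1, m2, m3, m4, m6, m7}, so the formula holds at m4.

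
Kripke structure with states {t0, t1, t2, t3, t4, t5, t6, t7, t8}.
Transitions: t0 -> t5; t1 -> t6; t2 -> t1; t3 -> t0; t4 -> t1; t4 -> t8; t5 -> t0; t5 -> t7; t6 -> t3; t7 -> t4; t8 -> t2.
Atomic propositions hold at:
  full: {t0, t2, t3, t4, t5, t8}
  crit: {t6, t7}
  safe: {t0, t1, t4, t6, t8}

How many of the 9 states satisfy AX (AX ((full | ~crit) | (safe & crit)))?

Sat(~crit) = {t0, t1, t2, t3, t4, t5, t8}
Sat(full | ~crit) = {t0, t1, t2, t3, t4, t5, t8}
Sat(safe & crit) = {t6}
Sat((full | ~crit) | (safe & crit)) = {t0, t1, t2, t3, t4, t5, t6, t8}
Sat(AX ((full | ~crit) | (safe & crit))) = {s : every successor in {t0, t1, t2, t3, t4, t5, t6, t8}} = {t0, t1, t2, t3, t4, t6, t7, t8}
Sat(AX (AX ((full | ~crit) | (safe & crit)))) = {s : every successor in {t0, t1, t2, t3, t4, t6, t7, t8}} = {t1, t2, t3, t4, t5, t6, t7, t8}
|Sat(AX (AX ((full | ~crit) | (safe & crit))))| = |{t1, t2, t3, t4, t5, t6, t7, t8}| = 8.

8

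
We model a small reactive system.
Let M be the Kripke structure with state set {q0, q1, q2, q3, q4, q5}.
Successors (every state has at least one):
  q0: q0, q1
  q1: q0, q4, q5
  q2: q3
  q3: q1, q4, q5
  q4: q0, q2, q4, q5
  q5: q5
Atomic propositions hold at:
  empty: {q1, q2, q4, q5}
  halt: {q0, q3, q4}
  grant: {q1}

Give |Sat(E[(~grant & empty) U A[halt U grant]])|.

Sat(~grant) = {q0, q2, q3, q4, q5}
Sat(~grant & empty) = {q2, q4, q5}
A[halt U grant]: least fixpoint, start Z0 = Sat(grant) = {q1}, add states in Sat(halt) with every successor in Z. Already a fixed point.
Sat(A[halt U grant]) = {q1}
E[(~grant & empty) U A[halt U grant]]: least fixpoint, start Z0 = Sat(A[halt U grant]) = {q1}, add states in Sat(~grant & empty) with some successor in Z. Already a fixed point.
Sat(E[(~grant & empty) U A[halt U grant]]) = {q1}
|Sat(E[(~grant & empty) U A[halt U grant]])| = |{q1}| = 1.

1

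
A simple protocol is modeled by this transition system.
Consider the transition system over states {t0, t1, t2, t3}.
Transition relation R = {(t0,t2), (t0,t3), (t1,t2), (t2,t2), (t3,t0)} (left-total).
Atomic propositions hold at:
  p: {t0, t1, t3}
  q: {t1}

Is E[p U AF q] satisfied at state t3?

No

AF q: least fixpoint, start Z0 = {t1}, add states with every successor in Z. Already a fixed point.
Sat(AF q) = {t1}
E[p U AF q]: least fixpoint, start Z0 = Sat(AF q) = {t1}, add states in Sat(p) with some successor in Z. Already a fixed point.
Sat(E[p U AF q]) = {t1}
t3 ∉ Sat(E[p U AF q]) = {t1}, so the formula does not hold at t3.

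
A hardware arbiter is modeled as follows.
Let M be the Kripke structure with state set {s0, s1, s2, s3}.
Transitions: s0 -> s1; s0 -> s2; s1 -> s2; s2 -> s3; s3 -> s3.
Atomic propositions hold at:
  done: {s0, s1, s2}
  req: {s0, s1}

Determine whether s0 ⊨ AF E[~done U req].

Sat(~done) = {s3}
E[~done U req]: least fixpoint, start Z0 = Sat(req) = {s0, s1}, add states in Sat(~done) with some successor in Z. Already a fixed point.
Sat(E[~done U req]) = {s0, s1}
AF E[~done U req]: least fixpoint, start Z0 = {s0, s1}, add states with every successor in Z. Already a fixed point.
Sat(AF E[~done U req]) = {s0, s1}
s0 ∈ Sat(AF E[~done U req]) = {s0, s1}, so the formula holds at s0.

Yes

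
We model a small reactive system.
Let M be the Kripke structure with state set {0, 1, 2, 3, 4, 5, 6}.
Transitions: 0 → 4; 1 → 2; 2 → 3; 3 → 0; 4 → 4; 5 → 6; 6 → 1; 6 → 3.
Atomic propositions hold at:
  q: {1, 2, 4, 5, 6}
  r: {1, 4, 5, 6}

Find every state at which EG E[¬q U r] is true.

Sat(¬q) = {0, 3}
E[¬q U r]: least fixpoint, start Z0 = Sat(r) = {1, 4, 5, 6}, add states in Sat(¬q) with some successor in Z. Z1 = {0, 1, 4, 5, 6}; Z2 = {0, 1, 3, 4, 5, 6}; fixed.
Sat(E[¬q U r]) = {0, 1, 3, 4, 5, 6}
EG E[¬q U r]: greatest fixpoint, start Z0 = {0, 1, 3, 4, 5, 6}, keep only states in Sat with some successor in Z. Z1 = {0, 3, 4, 5, 6}; fixed.
Sat(EG E[¬q U r]) = {0, 3, 4, 5, 6}

{0, 3, 4, 5, 6}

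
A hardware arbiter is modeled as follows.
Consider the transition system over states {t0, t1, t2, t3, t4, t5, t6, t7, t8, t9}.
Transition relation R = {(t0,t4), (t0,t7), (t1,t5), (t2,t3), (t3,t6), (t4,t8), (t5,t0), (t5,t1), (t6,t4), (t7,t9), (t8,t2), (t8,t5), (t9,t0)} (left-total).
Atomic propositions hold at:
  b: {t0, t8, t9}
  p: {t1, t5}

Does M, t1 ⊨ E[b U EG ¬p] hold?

Sat(¬p) = {t0, t2, t3, t4, t6, t7, t8, t9}
EG ¬p: greatest fixpoint, start Z0 = {t0, t2, t3, t4, t6, t7, t8, t9}, keep only states in Sat with some successor in Z. Already a fixed point.
Sat(EG ¬p) = {t0, t2, t3, t4, t6, t7, t8, t9}
E[b U EG ¬p]: least fixpoint, start Z0 = Sat(EG ¬p) = {t0, t2, t3, t4, t6, t7, t8, t9}, add states in Sat(b) with some successor in Z. Already a fixed point.
Sat(E[b U EG ¬p]) = {t0, t2, t3, t4, t6, t7, t8, t9}
t1 ∉ Sat(E[b U EG ¬p]) = {t0, t2, t3, t4, t6, t7, t8, t9}, so the formula does not hold at t1.

No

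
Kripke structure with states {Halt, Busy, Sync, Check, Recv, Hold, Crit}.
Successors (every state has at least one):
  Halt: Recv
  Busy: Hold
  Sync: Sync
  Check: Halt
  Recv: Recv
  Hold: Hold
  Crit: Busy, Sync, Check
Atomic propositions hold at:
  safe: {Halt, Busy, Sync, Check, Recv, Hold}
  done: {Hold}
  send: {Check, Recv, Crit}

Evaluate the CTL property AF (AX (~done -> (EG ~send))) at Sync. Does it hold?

Sat(~done) = {Halt, Busy, Sync, Check, Recv, Crit}
Sat(~send) = {Halt, Busy, Sync, Hold}
EG ~send: greatest fixpoint, start Z0 = {Halt, Busy, Sync, Hold}, keep only states in Sat with some successor in Z. Z1 = {Busy, Sync, Hold}; fixed.
Sat(EG ~send) = {Busy, Sync, Hold}
Sat(~done -> (EG ~send)) = {Busy, Sync, Hold}
Sat(AX (~done -> (EG ~send))) = {s : every successor in {Busy, Sync, Hold}} = {Busy, Sync, Hold}
AF (AX (~done -> (EG ~send))): least fixpoint, start Z0 = {Busy, Sync, Hold}, add states with every successor in Z. Already a fixed point.
Sat(AF (AX (~done -> (EG ~send)))) = {Busy, Sync, Hold}
Sync ∈ Sat(AF (AX (~done -> (EG ~send)))) = {Busy, Sync, Hold}, so the formula holds at Sync.

Yes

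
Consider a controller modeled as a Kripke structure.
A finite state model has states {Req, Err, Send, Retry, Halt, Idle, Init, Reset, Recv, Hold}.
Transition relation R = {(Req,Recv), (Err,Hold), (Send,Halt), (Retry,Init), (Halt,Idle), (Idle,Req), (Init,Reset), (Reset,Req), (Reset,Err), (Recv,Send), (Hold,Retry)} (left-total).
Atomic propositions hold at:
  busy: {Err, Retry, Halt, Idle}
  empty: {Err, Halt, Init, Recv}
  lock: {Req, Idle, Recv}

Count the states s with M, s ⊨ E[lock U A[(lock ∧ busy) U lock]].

3

Sat(lock ∧ busy) = {Idle}
A[(lock ∧ busy) U lock]: least fixpoint, start Z0 = Sat(lock) = {Req, Idle, Recv}, add states in Sat(lock ∧ busy) with every successor in Z. Already a fixed point.
Sat(A[(lock ∧ busy) U lock]) = {Req, Idle, Recv}
E[lock U A[(lock ∧ busy) U lock]]: least fixpoint, start Z0 = Sat(A[(lock ∧ busy) U lock]) = {Req, Idle, Recv}, add states in Sat(lock) with some successor in Z. Already a fixed point.
Sat(E[lock U A[(lock ∧ busy) U lock]]) = {Req, Idle, Recv}
|Sat(E[lock U A[(lock ∧ busy) U lock]])| = |{Req, Idle, Recv}| = 3.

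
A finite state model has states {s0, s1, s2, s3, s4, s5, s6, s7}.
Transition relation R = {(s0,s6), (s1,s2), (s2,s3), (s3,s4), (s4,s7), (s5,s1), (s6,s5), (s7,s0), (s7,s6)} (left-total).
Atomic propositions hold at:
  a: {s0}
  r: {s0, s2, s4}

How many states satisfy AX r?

Sat(AX r) = {s : every successor in {s0, s2, s4}} = {s1, s3}
|Sat(AX r)| = |{s1, s3}| = 2.

2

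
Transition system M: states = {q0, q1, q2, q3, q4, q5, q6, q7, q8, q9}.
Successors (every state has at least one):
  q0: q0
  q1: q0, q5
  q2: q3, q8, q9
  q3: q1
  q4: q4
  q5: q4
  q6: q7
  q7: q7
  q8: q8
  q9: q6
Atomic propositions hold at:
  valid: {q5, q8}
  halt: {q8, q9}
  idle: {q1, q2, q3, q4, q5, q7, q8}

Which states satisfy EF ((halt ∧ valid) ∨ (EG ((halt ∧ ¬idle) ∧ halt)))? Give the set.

Sat(halt ∧ valid) = {q8}
Sat(¬idle) = {q0, q6, q9}
Sat(halt ∧ ¬idle) = {q9}
Sat((halt ∧ ¬idle) ∧ halt) = {q9}
EG ((halt ∧ ¬idle) ∧ halt): greatest fixpoint, start Z0 = {q9}, keep only states in Sat with some successor in Z. Z1 = ∅; fixed.
Sat(EG ((halt ∧ ¬idle) ∧ halt)) = ∅
Sat((halt ∧ valid) ∨ (EG ((halt ∧ ¬idle) ∧ halt))) = {q8}
EF ((halt ∧ valid) ∨ (EG ((halt ∧ ¬idle) ∧ halt))): least fixpoint, start Z0 = {q8}, add states with some successor in Z. Z1 = {q2, q8}; fixed.
Sat(EF ((halt ∧ valid) ∨ (EG ((halt ∧ ¬idle) ∧ halt)))) = {q2, q8}

{q2, q8}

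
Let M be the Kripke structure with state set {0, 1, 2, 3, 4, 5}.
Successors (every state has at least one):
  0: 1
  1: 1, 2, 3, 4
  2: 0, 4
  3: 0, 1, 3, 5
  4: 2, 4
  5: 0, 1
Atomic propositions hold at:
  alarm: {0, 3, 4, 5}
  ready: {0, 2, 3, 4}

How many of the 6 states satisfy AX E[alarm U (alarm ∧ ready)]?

Sat(alarm ∧ ready) = {0, 3, 4}
E[alarm U (alarm ∧ ready)]: least fixpoint, start Z0 = Sat((alarm ∧ ready)) = {0, 3, 4}, add states in Sat(alarm) with some successor in Z. Z1 = {0, 3, 4, 5}; fixed.
Sat(E[alarm U (alarm ∧ ready)]) = {0, 3, 4, 5}
Sat(AX E[alarm U (alarm ∧ ready)]) = {s : every successor in {0, 3, 4, 5}} = {2}
|Sat(AX E[alarm U (alarm ∧ ready)])| = |{2}| = 1.

1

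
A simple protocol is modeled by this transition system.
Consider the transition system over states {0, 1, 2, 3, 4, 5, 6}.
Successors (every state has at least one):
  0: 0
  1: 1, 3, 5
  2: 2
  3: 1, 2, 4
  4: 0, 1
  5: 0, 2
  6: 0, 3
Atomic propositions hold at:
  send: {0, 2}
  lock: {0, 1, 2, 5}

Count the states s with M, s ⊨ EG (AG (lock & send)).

2

Sat(lock & send) = {0, 2}
AG (lock & send): greatest fixpoint, start Z0 = {0, 2}, keep only states in Sat with every successor in Z. Already a fixed point.
Sat(AG (lock & send)) = {0, 2}
EG (AG (lock & send)): greatest fixpoint, start Z0 = {0, 2}, keep only states in Sat with some successor in Z. Already a fixed point.
Sat(EG (AG (lock & send))) = {0, 2}
|Sat(EG (AG (lock & send)))| = |{0, 2}| = 2.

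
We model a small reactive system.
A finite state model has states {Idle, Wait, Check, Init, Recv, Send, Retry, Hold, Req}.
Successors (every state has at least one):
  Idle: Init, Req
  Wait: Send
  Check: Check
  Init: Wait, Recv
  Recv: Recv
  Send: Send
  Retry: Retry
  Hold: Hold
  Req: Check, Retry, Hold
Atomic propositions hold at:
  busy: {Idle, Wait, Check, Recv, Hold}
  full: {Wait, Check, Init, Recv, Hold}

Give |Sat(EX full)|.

Sat(EX full) = {s : some successor in {Wait, Check, Init, Recv, Hold}} = {Idle, Check, Init, Recv, Hold, Req}
|Sat(EX full)| = |{Idle, Check, Init, Recv, Hold, Req}| = 6.

6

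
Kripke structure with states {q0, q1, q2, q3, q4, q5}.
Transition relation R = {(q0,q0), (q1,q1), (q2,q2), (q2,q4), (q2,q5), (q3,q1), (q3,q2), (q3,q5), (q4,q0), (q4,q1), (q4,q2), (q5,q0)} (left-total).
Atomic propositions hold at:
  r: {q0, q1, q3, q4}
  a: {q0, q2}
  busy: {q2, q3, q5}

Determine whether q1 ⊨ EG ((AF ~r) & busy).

No

Sat(~r) = {q2, q5}
AF ~r: least fixpoint, start Z0 = {q2, q5}, add states with every successor in Z. Already a fixed point.
Sat(AF ~r) = {q2, q5}
Sat((AF ~r) & busy) = {q2, q5}
EG ((AF ~r) & busy): greatest fixpoint, start Z0 = {q2, q5}, keep only states in Sat with some successor in Z. Z1 = {q2}; fixed.
Sat(EG ((AF ~r) & busy)) = {q2}
q1 ∉ Sat(EG ((AF ~r) & busy)) = {q2}, so the formula does not hold at q1.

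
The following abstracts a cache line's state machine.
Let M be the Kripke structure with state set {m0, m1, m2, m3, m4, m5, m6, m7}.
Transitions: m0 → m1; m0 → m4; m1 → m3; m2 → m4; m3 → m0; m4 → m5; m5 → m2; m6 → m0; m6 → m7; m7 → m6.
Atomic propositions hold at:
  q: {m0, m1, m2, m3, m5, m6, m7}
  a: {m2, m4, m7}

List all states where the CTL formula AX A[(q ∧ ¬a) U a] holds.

{m2, m4, m5}

Sat(¬a) = {m0, m1, m3, m5, m6}
Sat(q ∧ ¬a) = {m0, m1, m3, m5, m6}
A[(q ∧ ¬a) U a]: least fixpoint, start Z0 = Sat(a) = {m2, m4, m7}, add states in Sat(q ∧ ¬a) with every successor in Z. Z1 = {m2, m4, m5, m7}; fixed.
Sat(A[(q ∧ ¬a) U a]) = {m2, m4, m5, m7}
Sat(AX A[(q ∧ ¬a) U a]) = {s : every successor in {m2, m4, m5, m7}} = {m2, m4, m5}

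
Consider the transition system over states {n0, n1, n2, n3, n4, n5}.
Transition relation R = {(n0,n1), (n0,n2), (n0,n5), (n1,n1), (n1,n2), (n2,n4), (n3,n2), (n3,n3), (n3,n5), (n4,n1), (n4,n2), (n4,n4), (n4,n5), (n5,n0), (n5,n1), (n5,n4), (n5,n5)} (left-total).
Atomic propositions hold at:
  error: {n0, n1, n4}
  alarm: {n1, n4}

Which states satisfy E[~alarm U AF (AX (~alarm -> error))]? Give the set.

Sat(~alarm) = {n0, n2, n3, n5}
Sat(~alarm -> error) = {n0, n1, n4}
Sat(AX (~alarm -> error)) = {s : every successor in {n0, n1, n4}} = {n2}
AF (AX (~alarm -> error)): least fixpoint, start Z0 = {n2}, add states with every successor in Z. Already a fixed point.
Sat(AF (AX (~alarm -> error))) = {n2}
E[~alarm U AF (AX (~alarm -> error))]: least fixpoint, start Z0 = Sat(AF (AX (~alarm -> error))) = {n2}, add states in Sat(~alarm) with some successor in Z. Z1 = {n0, n2, n3}; Z2 = {n0, n2, n3, n5}; fixed.
Sat(E[~alarm U AF (AX (~alarm -> error))]) = {n0, n2, n3, n5}

{n0, n2, n3, n5}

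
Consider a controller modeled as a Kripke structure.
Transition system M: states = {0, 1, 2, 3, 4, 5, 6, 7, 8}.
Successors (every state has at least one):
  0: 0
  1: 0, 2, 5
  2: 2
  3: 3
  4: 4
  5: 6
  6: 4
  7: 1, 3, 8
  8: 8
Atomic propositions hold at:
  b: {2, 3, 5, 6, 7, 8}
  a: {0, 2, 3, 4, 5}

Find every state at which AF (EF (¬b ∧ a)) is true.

{0, 1, 4, 5, 6, 7}

Sat(¬b) = {0, 1, 4}
Sat(¬b ∧ a) = {0, 4}
EF (¬b ∧ a): least fixpoint, start Z0 = {0, 4}, add states with some successor in Z. Z1 = {0, 1, 4, 6}; Z2 = {0, 1, 4, 5, 6, 7}; fixed.
Sat(EF (¬b ∧ a)) = {0, 1, 4, 5, 6, 7}
AF (EF (¬b ∧ a)): least fixpoint, start Z0 = {0, 1, 4, 5, 6, 7}, add states with every successor in Z. Already a fixed point.
Sat(AF (EF (¬b ∧ a))) = {0, 1, 4, 5, 6, 7}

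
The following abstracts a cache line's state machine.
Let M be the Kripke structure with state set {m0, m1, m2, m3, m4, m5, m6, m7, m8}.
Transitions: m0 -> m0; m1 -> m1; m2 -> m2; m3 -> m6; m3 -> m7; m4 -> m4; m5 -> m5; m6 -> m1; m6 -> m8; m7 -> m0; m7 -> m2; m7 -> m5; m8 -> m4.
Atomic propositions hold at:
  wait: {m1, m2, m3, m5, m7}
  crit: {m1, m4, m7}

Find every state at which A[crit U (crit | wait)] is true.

Sat(crit | wait) = {m1, m2, m3, m4, m5, m7}
A[crit U (crit | wait)]: least fixpoint, start Z0 = Sat((crit | wait)) = {m1, m2, m3, m4, m5, m7}, add states in Sat(crit) with every successor in Z. Already a fixed point.
Sat(A[crit U (crit | wait)]) = {m1, m2, m3, m4, m5, m7}

{m1, m2, m3, m4, m5, m7}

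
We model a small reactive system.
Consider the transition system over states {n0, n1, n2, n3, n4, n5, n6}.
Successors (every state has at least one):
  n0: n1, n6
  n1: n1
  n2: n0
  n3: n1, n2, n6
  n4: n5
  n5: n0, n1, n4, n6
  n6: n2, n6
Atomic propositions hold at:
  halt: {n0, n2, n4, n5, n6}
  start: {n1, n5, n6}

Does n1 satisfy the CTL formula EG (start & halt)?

Sat(start & halt) = {n5, n6}
EG (start & halt): greatest fixpoint, start Z0 = {n5, n6}, keep only states in Sat with some successor in Z. Already a fixed point.
Sat(EG (start & halt)) = {n5, n6}
n1 ∉ Sat(EG (start & halt)) = {n5, n6}, so the formula does not hold at n1.

No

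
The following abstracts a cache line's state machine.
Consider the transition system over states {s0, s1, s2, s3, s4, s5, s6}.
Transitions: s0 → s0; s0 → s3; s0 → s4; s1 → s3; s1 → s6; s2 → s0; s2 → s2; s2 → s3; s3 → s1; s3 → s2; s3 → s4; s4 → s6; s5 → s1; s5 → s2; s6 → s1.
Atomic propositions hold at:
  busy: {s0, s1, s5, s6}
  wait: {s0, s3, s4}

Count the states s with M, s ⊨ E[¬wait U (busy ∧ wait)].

3

Sat(¬wait) = {s1, s2, s5, s6}
Sat(busy ∧ wait) = {s0}
E[¬wait U (busy ∧ wait)]: least fixpoint, start Z0 = Sat((busy ∧ wait)) = {s0}, add states in Sat(¬wait) with some successor in Z. Z1 = {s0, s2}; Z2 = {s0, s2, s5}; fixed.
Sat(E[¬wait U (busy ∧ wait)]) = {s0, s2, s5}
|Sat(E[¬wait U (busy ∧ wait)])| = |{s0, s2, s5}| = 3.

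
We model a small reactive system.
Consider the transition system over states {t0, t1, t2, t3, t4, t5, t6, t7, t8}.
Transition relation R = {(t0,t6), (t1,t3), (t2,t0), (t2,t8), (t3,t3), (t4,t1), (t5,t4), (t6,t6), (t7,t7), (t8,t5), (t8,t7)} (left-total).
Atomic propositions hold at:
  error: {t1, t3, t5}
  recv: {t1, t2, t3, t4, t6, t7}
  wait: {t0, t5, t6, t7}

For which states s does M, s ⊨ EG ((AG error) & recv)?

{t1, t3}

AG error: greatest fixpoint, start Z0 = {t1, t3, t5}, keep only states in Sat with every successor in Z. Z1 = {t1, t3}; fixed.
Sat(AG error) = {t1, t3}
Sat((AG error) & recv) = {t1, t3}
EG ((AG error) & recv): greatest fixpoint, start Z0 = {t1, t3}, keep only states in Sat with some successor in Z. Already a fixed point.
Sat(EG ((AG error) & recv)) = {t1, t3}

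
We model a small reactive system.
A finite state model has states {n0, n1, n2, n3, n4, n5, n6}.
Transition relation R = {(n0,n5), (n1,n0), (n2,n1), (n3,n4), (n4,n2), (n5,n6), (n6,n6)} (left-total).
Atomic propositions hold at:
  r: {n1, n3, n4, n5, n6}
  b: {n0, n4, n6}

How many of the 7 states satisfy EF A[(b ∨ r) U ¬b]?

6

Sat(b ∨ r) = {n0, n1, n3, n4, n5, n6}
Sat(¬b) = {n1, n2, n3, n5}
A[(b ∨ r) U ¬b]: least fixpoint, start Z0 = Sat(¬b) = {n1, n2, n3, n5}, add states in Sat(b ∨ r) with every successor in Z. Z1 = {n0, n1, n2, n3, n4, n5}; fixed.
Sat(A[(b ∨ r) U ¬b]) = {n0, n1, n2, n3, n4, n5}
EF A[(b ∨ r) U ¬b]: least fixpoint, start Z0 = {n0, n1, n2, n3, n4, n5}, add states with some successor in Z. Already a fixed point.
Sat(EF A[(b ∨ r) U ¬b]) = {n0, n1, n2, n3, n4, n5}
|Sat(EF A[(b ∨ r) U ¬b])| = |{n0, n1, n2, n3, n4, n5}| = 6.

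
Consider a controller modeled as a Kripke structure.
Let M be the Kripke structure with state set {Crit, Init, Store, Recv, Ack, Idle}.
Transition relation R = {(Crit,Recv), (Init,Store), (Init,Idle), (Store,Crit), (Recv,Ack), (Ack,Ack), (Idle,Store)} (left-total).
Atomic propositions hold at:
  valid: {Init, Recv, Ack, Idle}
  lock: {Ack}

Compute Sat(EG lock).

{Ack}

EG lock: greatest fixpoint, start Z0 = {Ack}, keep only states in Sat with some successor in Z. Already a fixed point.
Sat(EG lock) = {Ack}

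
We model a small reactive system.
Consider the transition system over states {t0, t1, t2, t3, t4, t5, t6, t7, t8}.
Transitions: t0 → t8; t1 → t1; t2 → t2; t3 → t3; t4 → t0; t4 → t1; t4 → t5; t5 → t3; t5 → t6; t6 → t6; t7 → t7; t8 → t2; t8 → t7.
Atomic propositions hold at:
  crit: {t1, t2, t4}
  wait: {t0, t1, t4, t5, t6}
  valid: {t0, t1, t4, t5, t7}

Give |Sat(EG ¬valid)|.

Sat(¬valid) = {t2, t3, t6, t8}
EG ¬valid: greatest fixpoint, start Z0 = {t2, t3, t6, t8}, keep only states in Sat with some successor in Z. Already a fixed point.
Sat(EG ¬valid) = {t2, t3, t6, t8}
|Sat(EG ¬valid)| = |{t2, t3, t6, t8}| = 4.

4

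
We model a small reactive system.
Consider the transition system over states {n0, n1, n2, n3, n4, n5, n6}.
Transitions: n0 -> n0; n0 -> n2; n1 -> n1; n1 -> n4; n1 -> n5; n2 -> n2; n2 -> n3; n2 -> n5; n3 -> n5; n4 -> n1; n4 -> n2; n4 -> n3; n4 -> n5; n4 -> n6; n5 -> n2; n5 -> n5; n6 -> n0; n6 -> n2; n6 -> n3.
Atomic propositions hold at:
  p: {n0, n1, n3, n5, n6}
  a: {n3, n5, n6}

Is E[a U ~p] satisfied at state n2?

Sat(~p) = {n2, n4}
E[a U ~p]: least fixpoint, start Z0 = Sat(~p) = {n2, n4}, add states in Sat(a) with some successor in Z. Z1 = {n2, n4, n5, n6}; Z2 = {n2, n3, n4, n5, n6}; fixed.
Sat(E[a U ~p]) = {n2, n3, n4, n5, n6}
n2 ∈ Sat(E[a U ~p]) = {n2, n3, n4, n5, n6}, so the formula holds at n2.

Yes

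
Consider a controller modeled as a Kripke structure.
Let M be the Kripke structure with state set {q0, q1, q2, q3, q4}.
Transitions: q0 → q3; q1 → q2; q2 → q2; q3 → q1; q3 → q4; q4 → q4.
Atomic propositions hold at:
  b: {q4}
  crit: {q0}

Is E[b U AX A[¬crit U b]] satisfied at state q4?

Yes

Sat(¬crit) = {q1, q2, q3, q4}
A[¬crit U b]: least fixpoint, start Z0 = Sat(b) = {q4}, add states in Sat(¬crit) with every successor in Z. Already a fixed point.
Sat(A[¬crit U b]) = {q4}
Sat(AX A[¬crit U b]) = {s : every successor in {q4}} = {q4}
E[b U AX A[¬crit U b]]: least fixpoint, start Z0 = Sat(AX A[¬crit U b]) = {q4}, add states in Sat(b) with some successor in Z. Already a fixed point.
Sat(E[b U AX A[¬crit U b]]) = {q4}
q4 ∈ Sat(E[b U AX A[¬crit U b]]) = {q4}, so the formula holds at q4.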